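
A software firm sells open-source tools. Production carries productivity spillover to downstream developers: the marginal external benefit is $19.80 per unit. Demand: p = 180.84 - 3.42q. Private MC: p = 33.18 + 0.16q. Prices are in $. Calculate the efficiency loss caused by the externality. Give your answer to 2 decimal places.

Market equilibrium (private): 33.18 + 0.16q = 180.84 - 3.42q → q_m = 41.2458.
Social marginal cost = private MC − MEB = 13.38 + 0.16q.
Set SMC = demand: 13.38 + 0.16q = 180.84 - 3.42q → q* = 46.7765.
Height of the DWL triangle at q_m is demand(q_m) − SMC(q_m) = MEB(q_m) = 19.8000.
DWL = ½ × 5.5307 × 19.8000 = 54.7539.

DWL = $54.75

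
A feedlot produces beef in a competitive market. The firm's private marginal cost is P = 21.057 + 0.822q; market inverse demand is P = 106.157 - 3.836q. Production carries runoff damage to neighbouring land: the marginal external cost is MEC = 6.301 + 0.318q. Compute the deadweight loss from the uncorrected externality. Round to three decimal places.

DWL = 14.738

Market equilibrium (private): 21.057 + 0.822q = 106.157 - 3.836q → q_m = 18.2696.
Social marginal cost = private MC + MEC = 27.358 + 1.140q.
Set SMC = demand: 27.358 + 1.140q = 106.157 - 3.836q → q* = 15.8358.
The welfare-loss triangle has base |q_m − q*| and height MEC(q_m) (the vertical gap between SMC and demand is zero at q* and MEC at q_m).
DWL = ½ × 2.4338 × 12.1107 = 14.7375.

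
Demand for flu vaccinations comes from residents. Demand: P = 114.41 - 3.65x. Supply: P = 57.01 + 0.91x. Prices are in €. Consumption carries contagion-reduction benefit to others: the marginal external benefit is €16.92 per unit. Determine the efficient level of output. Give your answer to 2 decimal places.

Social marginal benefit = demand + MEB = 131.33 - 3.65x.
Set SMB = MC: 131.33 - 3.65x = 57.01 + 0.91x → x* = 16.2982.

x* = 16.30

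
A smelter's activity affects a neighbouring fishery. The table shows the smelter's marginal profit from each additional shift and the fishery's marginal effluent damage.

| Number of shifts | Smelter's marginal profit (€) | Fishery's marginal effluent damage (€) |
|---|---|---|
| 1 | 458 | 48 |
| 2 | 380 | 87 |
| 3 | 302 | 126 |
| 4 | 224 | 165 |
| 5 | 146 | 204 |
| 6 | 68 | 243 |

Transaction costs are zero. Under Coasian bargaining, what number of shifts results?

4

Bargaining reaches the level where marginal profit last exceeds marginal effluent damage.
That holds through level 4 (224 ≥ 165) but not at 5 (146 < 204).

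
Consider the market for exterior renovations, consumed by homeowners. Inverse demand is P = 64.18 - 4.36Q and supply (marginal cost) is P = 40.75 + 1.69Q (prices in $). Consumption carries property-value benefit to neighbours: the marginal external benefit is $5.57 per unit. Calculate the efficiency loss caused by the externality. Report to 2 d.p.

Market equilibrium (private): 40.75 + 1.69Q = 64.18 - 4.36Q → Q_m = 3.8727.
Social marginal benefit = demand + MEB = 69.75 - 4.36Q.
Set SMB = MC: 69.75 - 4.36Q = 40.75 + 1.69Q → Q* = 4.7934.
The loss is the area between SMB and MC from Q* to Q_m; with linear curves that's a triangle of height MEB(Q_m).
DWL = ½ × 0.9207 × 5.5700 = 2.5641.

DWL = $2.56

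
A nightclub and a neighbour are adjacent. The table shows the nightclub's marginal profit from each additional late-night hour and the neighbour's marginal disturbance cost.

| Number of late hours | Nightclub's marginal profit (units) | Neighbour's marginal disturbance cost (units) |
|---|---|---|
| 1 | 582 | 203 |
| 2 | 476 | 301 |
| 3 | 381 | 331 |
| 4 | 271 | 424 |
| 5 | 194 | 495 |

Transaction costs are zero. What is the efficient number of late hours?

Bargaining reaches the level where marginal profit last exceeds marginal disturbance cost.
That holds through level 3 (381 ≥ 331) but not at 4 (271 < 424).

3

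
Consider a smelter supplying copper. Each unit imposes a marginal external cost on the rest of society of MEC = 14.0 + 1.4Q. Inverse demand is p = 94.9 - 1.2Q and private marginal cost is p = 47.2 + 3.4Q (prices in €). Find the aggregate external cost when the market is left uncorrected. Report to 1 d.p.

€220.4

Market equilibrium (private): 47.2 + 3.4Q = 94.9 - 1.2Q → Q_m = 10.3696.
Total external cost = ∫₀^{Q_m} (14.0 + 1.4Q) dQ = 14.0×10.3696 + ½×1.4×10.3696² = 220.4444.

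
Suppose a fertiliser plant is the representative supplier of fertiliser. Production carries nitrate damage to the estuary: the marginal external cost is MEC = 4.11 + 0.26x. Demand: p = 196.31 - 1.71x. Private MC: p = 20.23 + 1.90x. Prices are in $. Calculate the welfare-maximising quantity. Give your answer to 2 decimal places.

Social marginal cost = private MC + MEC = 24.34 + 2.16x.
Set SMC = demand: 24.34 + 2.16x = 196.31 - 1.71x → x* = 44.4367.

x* = 44.44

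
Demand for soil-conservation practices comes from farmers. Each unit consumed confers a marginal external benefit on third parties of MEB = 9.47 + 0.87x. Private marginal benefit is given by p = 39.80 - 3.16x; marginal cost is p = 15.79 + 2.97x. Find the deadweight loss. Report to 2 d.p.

Market equilibrium (private): 15.79 + 2.97x = 39.80 - 3.16x → x_m = 3.9168.
Social marginal benefit = demand + MEB = 49.27 - 2.29x.
Set SMB = MC: 49.27 - 2.29x = 15.79 + 2.97x → x* = 6.3650.
The loss is the area between SMB and MC from x* to x_m; with linear curves that's a triangle of height MEB(x_m).
DWL = ½ × 2.4482 × 12.8776 = 15.7635.

DWL = 15.76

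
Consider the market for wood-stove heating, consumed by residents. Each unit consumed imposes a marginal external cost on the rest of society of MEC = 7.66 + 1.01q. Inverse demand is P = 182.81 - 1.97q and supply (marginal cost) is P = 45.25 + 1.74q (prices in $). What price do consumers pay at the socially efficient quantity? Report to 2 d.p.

Social marginal benefit = demand − MEC = 175.15 - 2.98q.
Set SMB = MC: 175.15 - 2.98q = 45.25 + 1.74q → q* = 27.5212.
Consumer price on the demand curve at q*: 182.81 − 1.97×27.5212 = 128.5932.

P = $128.59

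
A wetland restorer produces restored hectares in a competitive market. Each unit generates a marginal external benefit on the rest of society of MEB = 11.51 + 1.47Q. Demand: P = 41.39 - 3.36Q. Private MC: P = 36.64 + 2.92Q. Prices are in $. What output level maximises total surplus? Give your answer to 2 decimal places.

Q* = 3.38

Social marginal cost = private MC − MEB = 25.13 + 1.45Q.
Set SMC = demand: 25.13 + 1.45Q = 41.39 - 3.36Q → Q* = 3.3805.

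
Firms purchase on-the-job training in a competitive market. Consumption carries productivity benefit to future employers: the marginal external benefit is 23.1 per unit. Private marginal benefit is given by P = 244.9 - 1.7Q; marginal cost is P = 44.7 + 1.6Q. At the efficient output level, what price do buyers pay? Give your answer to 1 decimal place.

P = 129.9

Social marginal benefit = demand + MEB = 268.0 - 1.7Q.
Set SMB = MC: 268.0 - 1.7Q = 44.7 + 1.6Q → Q* = 67.6667.
Consumer price on the demand curve at Q*: 244.9 − 1.7×67.6667 = 129.8666.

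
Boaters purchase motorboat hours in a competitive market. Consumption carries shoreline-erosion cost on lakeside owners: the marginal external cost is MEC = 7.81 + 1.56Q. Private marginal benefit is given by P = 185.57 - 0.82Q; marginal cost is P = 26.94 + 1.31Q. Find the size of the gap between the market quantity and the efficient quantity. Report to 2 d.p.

Market equilibrium (private): 26.94 + 1.31Q = 185.57 - 0.82Q → Q_m = 74.4742.
Social marginal benefit = demand − MEC = 177.76 - 2.38Q.
Set SMB = MC: 177.76 - 2.38Q = 26.94 + 1.31Q → Q* = 40.8726.
Gap = |74.4742 − 40.8726| = 33.6016.

33.60 units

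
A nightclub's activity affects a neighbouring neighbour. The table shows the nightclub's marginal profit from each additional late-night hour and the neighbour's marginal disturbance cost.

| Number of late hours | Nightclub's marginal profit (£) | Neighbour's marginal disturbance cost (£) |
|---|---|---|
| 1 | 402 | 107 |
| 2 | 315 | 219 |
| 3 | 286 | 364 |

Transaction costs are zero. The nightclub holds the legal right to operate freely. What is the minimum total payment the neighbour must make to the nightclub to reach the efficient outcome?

£286

Left alone the nightclub would choose level 3 (marginal profit stays positive).
Efficient level: k* = 2 (marginal profit ≥ marginal disturbance cost through 2).
The neighbour must at least cover the nightclub's forgone profit from cutting 3→2: 286 = 286.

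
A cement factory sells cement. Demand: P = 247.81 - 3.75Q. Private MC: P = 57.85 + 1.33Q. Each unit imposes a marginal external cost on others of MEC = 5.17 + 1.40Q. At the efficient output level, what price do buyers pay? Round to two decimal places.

Social marginal cost = private MC + MEC = 63.02 + 2.73Q.
Set SMC = demand: 63.02 + 2.73Q = 247.81 - 3.75Q → Q* = 28.5170.
Consumer price on the demand curve at Q*: 247.81 − 3.75×28.5170 = 140.8713.

P = 140.87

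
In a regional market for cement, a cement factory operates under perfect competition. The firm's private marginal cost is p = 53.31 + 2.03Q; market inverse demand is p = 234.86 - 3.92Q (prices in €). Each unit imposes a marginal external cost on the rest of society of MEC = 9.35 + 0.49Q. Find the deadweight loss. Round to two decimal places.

DWL = €45.85

Market equilibrium (private): 53.31 + 2.03Q = 234.86 - 3.92Q → Q_m = 30.5126.
Social marginal cost = private MC + MEC = 62.66 + 2.52Q.
Set SMC = demand: 62.66 + 2.52Q = 234.86 - 3.92Q → Q* = 26.7391.
The loss is the area between SMC and demand from Q* to Q_m; with linear curves that's a triangle of height MEC(Q_m).
DWL = ½ × 3.7735 × 24.3012 = 45.8503.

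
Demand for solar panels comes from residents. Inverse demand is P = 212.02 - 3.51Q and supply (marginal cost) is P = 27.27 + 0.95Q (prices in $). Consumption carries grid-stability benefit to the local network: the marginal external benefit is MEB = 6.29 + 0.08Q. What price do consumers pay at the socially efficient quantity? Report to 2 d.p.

P = $58.93

Social marginal benefit = demand + MEB = 218.31 - 3.43Q.
Set SMB = MC: 218.31 - 3.43Q = 27.27 + 0.95Q → Q* = 43.6164.
Consumer price on the demand curve at Q*: 212.02 − 3.51×43.6164 = 58.9264.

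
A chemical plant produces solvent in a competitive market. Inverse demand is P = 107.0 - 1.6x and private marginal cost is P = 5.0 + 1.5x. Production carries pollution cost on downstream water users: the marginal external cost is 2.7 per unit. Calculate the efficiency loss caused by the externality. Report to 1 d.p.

Market equilibrium (private): 5.0 + 1.5x = 107.0 - 1.6x → x_m = 32.9032.
Social marginal cost = private MC + MEC = 7.7 + 1.5x.
Set SMC = demand: 7.7 + 1.5x = 107.0 - 1.6x → x* = 32.0323.
The welfare-loss triangle has base |x_m − x*| and height MEC(x_m) (the vertical gap between SMC and demand is zero at x* and MEC at x_m).
DWL = ½ × 0.8709 × 2.7000 = 1.1757.

DWL = 1.2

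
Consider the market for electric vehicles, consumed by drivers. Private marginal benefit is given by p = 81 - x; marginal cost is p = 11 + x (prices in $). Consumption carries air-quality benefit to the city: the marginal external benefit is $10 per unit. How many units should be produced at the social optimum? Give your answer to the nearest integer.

Social marginal benefit = demand + MEB = 91 - x.
Set SMB = MC: 91 - x = 11 + x → x* = 40.0000.

x* = 40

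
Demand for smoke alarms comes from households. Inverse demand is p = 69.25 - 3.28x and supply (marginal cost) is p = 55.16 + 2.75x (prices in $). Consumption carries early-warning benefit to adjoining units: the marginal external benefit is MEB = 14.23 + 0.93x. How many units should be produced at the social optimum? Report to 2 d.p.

x* = 5.55

Social marginal benefit = demand + MEB = 83.48 - 2.35x.
Set SMB = MC: 83.48 - 2.35x = 55.16 + 2.75x → x* = 5.5529.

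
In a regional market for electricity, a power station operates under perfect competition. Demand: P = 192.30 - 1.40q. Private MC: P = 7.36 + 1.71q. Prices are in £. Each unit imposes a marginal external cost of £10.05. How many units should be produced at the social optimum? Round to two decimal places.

Social marginal cost = private MC + MEC = 17.41 + 1.71q.
Set SMC = demand: 17.41 + 1.71q = 192.30 - 1.40q → q* = 56.2347.

q* = 56.23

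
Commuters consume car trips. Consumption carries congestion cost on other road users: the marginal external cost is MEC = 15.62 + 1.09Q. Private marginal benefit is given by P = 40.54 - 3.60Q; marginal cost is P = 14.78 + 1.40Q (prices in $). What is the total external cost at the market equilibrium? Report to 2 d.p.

Market equilibrium (private): 14.78 + 1.40Q = 40.54 - 3.60Q → Q_m = 5.1520.
Total external cost = ∫₀^{Q_m} (15.62 + 1.09Q) dQ = 15.62×5.1520 + ½×1.09×5.1520² = 94.9402.

$94.94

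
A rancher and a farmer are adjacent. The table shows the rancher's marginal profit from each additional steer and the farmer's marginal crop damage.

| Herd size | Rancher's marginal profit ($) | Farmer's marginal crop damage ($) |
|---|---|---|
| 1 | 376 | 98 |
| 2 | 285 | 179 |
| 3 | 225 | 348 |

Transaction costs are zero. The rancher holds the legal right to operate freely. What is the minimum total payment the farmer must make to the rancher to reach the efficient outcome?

$225

Left alone the rancher would choose level 3 (marginal profit stays positive).
Efficient level: k* = 2 (marginal profit ≥ marginal crop damage through 2).
The farmer must at least cover the rancher's forgone profit from cutting 3→2: 225 = 225.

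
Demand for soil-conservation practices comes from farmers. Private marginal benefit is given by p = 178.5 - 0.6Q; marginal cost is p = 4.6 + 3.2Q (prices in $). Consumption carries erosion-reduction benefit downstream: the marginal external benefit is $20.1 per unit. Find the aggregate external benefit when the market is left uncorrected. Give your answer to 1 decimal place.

$919.8

Market equilibrium (private): 4.6 + 3.2Q = 178.5 - 0.6Q → Q_m = 45.7632.
Total external benefit = MEB × Q_m = 20.1 × 45.7632 = 919.8403.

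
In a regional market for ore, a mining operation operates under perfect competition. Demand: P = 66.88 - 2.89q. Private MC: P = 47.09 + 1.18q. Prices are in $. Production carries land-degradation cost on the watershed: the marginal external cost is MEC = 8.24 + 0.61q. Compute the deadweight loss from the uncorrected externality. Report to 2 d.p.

DWL = $13.42

Market equilibrium (private): 47.09 + 1.18q = 66.88 - 2.89q → q_m = 4.8624.
Social marginal cost = private MC + MEC = 55.33 + 1.79q.
Set SMC = demand: 55.33 + 1.79q = 66.88 - 2.89q → q* = 2.4679.
The loss is the area between SMC and demand from q* to q_m; with linear curves that's a triangle of height MEC(q_m).
DWL = ½ × 2.3945 × 11.2061 = 13.4165.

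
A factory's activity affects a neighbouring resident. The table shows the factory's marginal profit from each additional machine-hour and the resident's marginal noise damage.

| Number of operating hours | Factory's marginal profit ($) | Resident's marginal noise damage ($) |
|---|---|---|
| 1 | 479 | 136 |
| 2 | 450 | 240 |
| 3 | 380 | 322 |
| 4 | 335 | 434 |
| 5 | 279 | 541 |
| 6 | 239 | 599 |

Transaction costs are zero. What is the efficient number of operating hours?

Bargaining reaches the level where marginal profit last exceeds marginal noise damage.
That holds through level 3 (380 ≥ 322) but not at 4 (335 < 434).

3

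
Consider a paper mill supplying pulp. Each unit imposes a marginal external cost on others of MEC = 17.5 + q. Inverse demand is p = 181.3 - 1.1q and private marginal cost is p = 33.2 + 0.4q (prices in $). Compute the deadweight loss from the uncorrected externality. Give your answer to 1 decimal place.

DWL = $2702.0

Market equilibrium (private): 33.2 + 0.4q = 181.3 - 1.1q → q_m = 98.7333.
Social marginal cost = private MC + MEC = 50.7 + 1.4q.
Set SMC = demand: 50.7 + 1.4q = 181.3 - 1.1q → q* = 52.2400.
The welfare-loss triangle has base |q_m − q*| and height MEC(q_m) (the vertical gap between SMC and demand is zero at q* and MEC at q_m).
DWL = ½ × 46.4933 × 116.2333 = 2702.0348.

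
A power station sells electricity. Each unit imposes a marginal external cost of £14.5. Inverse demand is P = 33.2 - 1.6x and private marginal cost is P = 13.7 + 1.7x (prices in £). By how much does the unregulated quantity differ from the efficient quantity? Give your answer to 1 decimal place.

Market equilibrium (private): 13.7 + 1.7x = 33.2 - 1.6x → x_m = 5.9091.
Social marginal cost = private MC + MEC = 28.2 + 1.7x.
Set SMC = demand: 28.2 + 1.7x = 33.2 - 1.6x → x* = 1.5152.
Gap = |5.9091 − 1.5152| = 4.3939.

4.4 units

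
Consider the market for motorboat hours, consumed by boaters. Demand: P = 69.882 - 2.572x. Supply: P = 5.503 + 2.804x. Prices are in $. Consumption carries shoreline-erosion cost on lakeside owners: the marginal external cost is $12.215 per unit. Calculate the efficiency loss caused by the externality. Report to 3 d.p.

DWL = $13.877

Market equilibrium (private): 5.503 + 2.804x = 69.882 - 2.572x → x_m = 11.9753.
Social marginal benefit = demand − MEC = 57.667 - 2.572x.
Set SMB = MC: 57.667 - 2.572x = 5.503 + 2.804x → x* = 9.7031.
Height of the DWL triangle at x_m is MC(x_m) − SMB(x_m) = MEC(x_m) = 12.2150.
DWL = ½ × 2.2722 × 12.2150 = 13.8775.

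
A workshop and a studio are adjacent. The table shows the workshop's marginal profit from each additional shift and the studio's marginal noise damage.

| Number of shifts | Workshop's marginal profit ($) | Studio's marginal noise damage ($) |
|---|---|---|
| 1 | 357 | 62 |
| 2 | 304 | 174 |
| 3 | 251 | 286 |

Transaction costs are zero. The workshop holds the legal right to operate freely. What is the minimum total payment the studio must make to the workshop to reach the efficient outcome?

Left alone the workshop would choose level 3 (marginal profit stays positive).
Efficient level: k* = 2 (marginal profit ≥ marginal noise damage through 2).
The studio must at least cover the workshop's forgone profit from cutting 3→2: 251 = 251.

$251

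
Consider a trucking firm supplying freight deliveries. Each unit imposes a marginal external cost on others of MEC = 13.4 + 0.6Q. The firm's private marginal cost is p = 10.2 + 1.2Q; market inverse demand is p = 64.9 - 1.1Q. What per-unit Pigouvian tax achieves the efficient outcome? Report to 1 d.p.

Social marginal cost = private MC + MEC = 23.6 + 1.8Q.
Set SMC = demand: 23.6 + 1.8Q = 64.9 - 1.1Q → Q* = 14.2414.
The Pigouvian tax equals MEC at Q*: 13.4 + 0.6×14.2414 = 21.9448.

tax = 21.9 per unit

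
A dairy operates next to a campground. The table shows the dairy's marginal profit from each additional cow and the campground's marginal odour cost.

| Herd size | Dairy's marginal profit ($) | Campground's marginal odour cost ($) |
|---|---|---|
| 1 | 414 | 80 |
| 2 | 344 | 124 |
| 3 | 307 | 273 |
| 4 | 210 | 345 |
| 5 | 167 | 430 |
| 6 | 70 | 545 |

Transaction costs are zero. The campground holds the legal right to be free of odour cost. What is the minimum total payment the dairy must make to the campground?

Efficient level: marginal profit ≥ marginal odour cost through level 3, so k* = 3.
With the campground holding the right, the dairy must at least compensate total damage at k*: 80 + 124 + 273 = 477.

$477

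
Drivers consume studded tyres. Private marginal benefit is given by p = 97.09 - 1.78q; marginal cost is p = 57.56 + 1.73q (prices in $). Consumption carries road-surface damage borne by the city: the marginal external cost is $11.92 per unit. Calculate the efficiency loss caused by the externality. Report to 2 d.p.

Market equilibrium (private): 57.56 + 1.73q = 97.09 - 1.78q → q_m = 11.2621.
Social marginal benefit = demand − MEC = 85.17 - 1.78q.
Set SMB = MC: 85.17 - 1.78q = 57.56 + 1.73q → q* = 7.8661.
Height of the DWL triangle at q_m is MC(q_m) − SMB(q_m) = MEC(q_m) = 11.9200.
DWL = ½ × 3.3960 × 11.9200 = 20.2402.

DWL = $20.24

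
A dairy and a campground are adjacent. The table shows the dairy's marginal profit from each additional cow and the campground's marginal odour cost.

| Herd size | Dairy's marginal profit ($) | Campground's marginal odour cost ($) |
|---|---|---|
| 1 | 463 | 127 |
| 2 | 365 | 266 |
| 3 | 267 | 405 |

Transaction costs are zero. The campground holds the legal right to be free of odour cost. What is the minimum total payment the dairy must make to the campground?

$393

Efficient level: marginal profit ≥ marginal odour cost through level 2, so k* = 2.
With the campground holding the right, the dairy must at least compensate total damage at k*: 127 + 266 = 393.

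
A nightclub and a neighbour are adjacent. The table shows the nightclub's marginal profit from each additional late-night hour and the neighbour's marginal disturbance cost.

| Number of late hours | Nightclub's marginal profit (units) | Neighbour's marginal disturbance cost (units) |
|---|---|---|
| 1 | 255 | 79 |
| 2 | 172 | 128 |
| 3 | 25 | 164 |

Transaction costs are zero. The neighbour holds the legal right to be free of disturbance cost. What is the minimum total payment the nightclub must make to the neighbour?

207

Efficient level: marginal profit ≥ marginal disturbance cost through level 2, so k* = 2.
With the neighbour holding the right, the nightclub must at least compensate total damage at k*: 79 + 128 = 207.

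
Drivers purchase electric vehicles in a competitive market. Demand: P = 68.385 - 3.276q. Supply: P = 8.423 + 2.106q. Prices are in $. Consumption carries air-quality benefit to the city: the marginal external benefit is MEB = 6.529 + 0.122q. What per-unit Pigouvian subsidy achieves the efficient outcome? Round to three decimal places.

subsidy = $8.071 per unit

Social marginal benefit = demand + MEB = 74.914 - 3.154q.
Set SMB = MC: 74.914 - 3.154q = 8.423 + 2.106q → q* = 12.6409.
The Pigouvian subsidy equals MEB at q*: 6.529 + 0.122×12.6409 = 8.0712.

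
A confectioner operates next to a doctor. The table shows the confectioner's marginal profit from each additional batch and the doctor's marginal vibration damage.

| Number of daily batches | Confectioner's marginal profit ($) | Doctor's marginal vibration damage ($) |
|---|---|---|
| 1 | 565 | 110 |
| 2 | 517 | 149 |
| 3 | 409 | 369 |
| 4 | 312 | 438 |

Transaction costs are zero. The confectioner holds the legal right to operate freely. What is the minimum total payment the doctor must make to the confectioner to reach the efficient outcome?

$312

Left alone the confectioner would choose level 4 (marginal profit stays positive).
Efficient level: k* = 3 (marginal profit ≥ marginal vibration damage through 3).
The doctor must at least cover the confectioner's forgone profit from cutting 4→3: 312 = 312.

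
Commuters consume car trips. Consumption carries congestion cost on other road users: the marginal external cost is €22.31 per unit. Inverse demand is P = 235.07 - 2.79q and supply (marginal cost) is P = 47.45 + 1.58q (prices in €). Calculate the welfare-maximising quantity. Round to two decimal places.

q* = 37.83

Social marginal benefit = demand − MEC = 212.76 - 2.79q.
Set SMB = MC: 212.76 - 2.79q = 47.45 + 1.58q → q* = 37.8284.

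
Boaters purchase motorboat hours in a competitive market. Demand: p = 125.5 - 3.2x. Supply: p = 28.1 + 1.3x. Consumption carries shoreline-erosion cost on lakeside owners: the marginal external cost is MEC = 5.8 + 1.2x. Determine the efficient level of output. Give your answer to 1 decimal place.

x* = 16.1

Social marginal benefit = demand − MEC = 119.7 - 4.4x.
Set SMB = MC: 119.7 - 4.4x = 28.1 + 1.3x → x* = 16.0702.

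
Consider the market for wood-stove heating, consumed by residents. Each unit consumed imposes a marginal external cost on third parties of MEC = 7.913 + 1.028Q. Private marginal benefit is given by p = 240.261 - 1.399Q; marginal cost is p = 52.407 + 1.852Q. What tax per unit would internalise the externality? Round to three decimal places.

Social marginal benefit = demand − MEC = 232.348 - 2.427Q.
Set SMB = MC: 232.348 - 2.427Q = 52.407 + 1.852Q → Q* = 42.0521.
The Pigouvian tax equals MEC at Q*: 7.913 + 1.028×42.0521 = 51.1426.

tax = 51.143 per unit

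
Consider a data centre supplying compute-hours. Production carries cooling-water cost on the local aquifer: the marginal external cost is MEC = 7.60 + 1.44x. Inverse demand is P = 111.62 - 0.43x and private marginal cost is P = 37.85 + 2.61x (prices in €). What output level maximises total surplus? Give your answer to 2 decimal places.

Social marginal cost = private MC + MEC = 45.45 + 4.05x.
Set SMC = demand: 45.45 + 4.05x = 111.62 - 0.43x → x* = 14.7701.

x* = 14.77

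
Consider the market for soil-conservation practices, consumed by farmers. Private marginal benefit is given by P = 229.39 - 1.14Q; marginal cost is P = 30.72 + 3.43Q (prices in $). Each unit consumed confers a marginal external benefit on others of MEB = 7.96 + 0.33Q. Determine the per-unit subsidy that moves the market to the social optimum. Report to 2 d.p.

Social marginal benefit = demand + MEB = 237.35 - 0.81Q.
Set SMB = MC: 237.35 - 0.81Q = 30.72 + 3.43Q → Q* = 48.7335.
The Pigouvian subsidy equals MEB at Q*: 7.96 + 0.33×48.7335 = 24.0421.

subsidy = $24.04 per unit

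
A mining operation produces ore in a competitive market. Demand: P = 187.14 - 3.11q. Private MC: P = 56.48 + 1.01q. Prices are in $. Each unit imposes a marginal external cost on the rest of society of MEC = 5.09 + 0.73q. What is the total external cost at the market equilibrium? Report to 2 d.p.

$528.52

Market equilibrium (private): 56.48 + 1.01q = 187.14 - 3.11q → q_m = 31.7136.
Total external cost = ∫₀^{q_m} (5.09 + 0.73q) dq = 5.09×31.7136 + ½×0.73×31.7136² = 528.5219.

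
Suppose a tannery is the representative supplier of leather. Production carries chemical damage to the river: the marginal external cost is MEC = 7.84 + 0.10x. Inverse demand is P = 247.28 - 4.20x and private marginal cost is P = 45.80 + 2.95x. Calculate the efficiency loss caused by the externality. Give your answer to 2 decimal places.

DWL = 7.83

Market equilibrium (private): 45.80 + 2.95x = 247.28 - 4.20x → x_m = 28.1790.
Social marginal cost = private MC + MEC = 53.64 + 3.05x.
Set SMC = demand: 53.64 + 3.05x = 247.28 - 4.20x → x* = 26.7090.
The loss is the area between SMC and demand from x* to x_m; with linear curves that's a triangle of height MEC(x_m).
DWL = ½ × 1.4700 × 10.6579 = 7.8336.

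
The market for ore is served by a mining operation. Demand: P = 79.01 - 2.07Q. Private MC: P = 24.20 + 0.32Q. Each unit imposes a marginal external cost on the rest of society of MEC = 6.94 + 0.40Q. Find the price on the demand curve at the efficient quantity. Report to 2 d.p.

Social marginal cost = private MC + MEC = 31.14 + 0.72Q.
Set SMC = demand: 31.14 + 0.72Q = 79.01 - 2.07Q → Q* = 17.1577.
Consumer price on the demand curve at Q*: 79.01 − 2.07×17.1577 = 43.4936.

P = 43.49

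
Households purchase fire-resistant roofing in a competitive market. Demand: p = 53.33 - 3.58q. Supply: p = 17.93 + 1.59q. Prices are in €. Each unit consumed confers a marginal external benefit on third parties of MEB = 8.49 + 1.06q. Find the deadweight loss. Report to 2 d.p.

DWL = €30.17

Market equilibrium (private): 17.93 + 1.59q = 53.33 - 3.58q → q_m = 6.8472.
Social marginal benefit = demand + MEB = 61.82 - 2.52q.
Set SMB = MC: 61.82 - 2.52q = 17.93 + 1.59q → q* = 10.6788.
The welfare-loss triangle has base |q_m − q*| and height MEB(q_m) (the vertical gap between SMB and MC is zero at q* and MEB at q_m).
DWL = ½ × 3.8316 × 15.7480 = 30.1700.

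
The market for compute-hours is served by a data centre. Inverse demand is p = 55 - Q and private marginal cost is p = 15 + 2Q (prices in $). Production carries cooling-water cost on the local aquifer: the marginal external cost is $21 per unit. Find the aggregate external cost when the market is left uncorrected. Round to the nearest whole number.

Market equilibrium (private): 15 + 2Q = 55 - Q → Q_m = 13.3333.
Total external cost = MEC × Q_m = 21 × 13.3333 = 279.9993.

$280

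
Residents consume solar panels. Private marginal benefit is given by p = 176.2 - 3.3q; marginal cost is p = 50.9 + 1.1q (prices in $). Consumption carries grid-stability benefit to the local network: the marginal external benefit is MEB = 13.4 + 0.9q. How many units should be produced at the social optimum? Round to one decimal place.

q* = 39.6

Social marginal benefit = demand + MEB = 189.6 - 2.4q.
Set SMB = MC: 189.6 - 2.4q = 50.9 + 1.1q → q* = 39.6286.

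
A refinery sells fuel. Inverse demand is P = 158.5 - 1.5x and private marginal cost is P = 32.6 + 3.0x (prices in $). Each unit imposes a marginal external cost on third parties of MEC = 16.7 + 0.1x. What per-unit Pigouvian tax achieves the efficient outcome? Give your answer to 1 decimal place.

tax = $19.1 per unit

Social marginal cost = private MC + MEC = 49.3 + 3.1x.
Set SMC = demand: 49.3 + 3.1x = 158.5 - 1.5x → x* = 23.7391.
The Pigouvian tax equals MEC at x*: 16.7 + 0.1×23.7391 = 19.0739.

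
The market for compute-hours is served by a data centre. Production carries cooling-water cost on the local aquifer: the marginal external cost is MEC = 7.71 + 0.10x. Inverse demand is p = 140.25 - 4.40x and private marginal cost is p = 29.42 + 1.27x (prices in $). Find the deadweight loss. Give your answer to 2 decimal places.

Market equilibrium (private): 29.42 + 1.27x = 140.25 - 4.40x → x_m = 19.5467.
Social marginal cost = private MC + MEC = 37.13 + 1.37x.
Set SMC = demand: 37.13 + 1.37x = 140.25 - 4.40x → x* = 17.8718.
The welfare-loss triangle has base |x_m − x*| and height MEC(x_m) (the vertical gap between SMC and demand is zero at x* and MEC at x_m).
DWL = ½ × 1.6749 × 9.6647 = 8.0937.

DWL = $8.09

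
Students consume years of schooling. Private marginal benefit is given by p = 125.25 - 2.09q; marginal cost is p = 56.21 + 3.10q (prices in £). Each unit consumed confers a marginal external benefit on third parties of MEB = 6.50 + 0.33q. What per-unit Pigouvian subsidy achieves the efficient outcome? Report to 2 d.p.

Social marginal benefit = demand + MEB = 131.75 - 1.76q.
Set SMB = MC: 131.75 - 1.76q = 56.21 + 3.10q → q* = 15.5432.
The Pigouvian subsidy equals MEB at q*: 6.50 + 0.33×15.5432 = 11.6293.

subsidy = £11.63 per unit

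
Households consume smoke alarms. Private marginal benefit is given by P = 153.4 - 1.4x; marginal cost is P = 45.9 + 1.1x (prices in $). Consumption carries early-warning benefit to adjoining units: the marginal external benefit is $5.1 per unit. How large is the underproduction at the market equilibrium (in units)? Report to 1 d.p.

Market equilibrium (private): 45.9 + 1.1x = 153.4 - 1.4x → x_m = 43.0000.
Social marginal benefit = demand + MEB = 158.5 - 1.4x.
Set SMB = MC: 158.5 - 1.4x = 45.9 + 1.1x → x* = 45.0400.
Gap = |43.0000 − 45.0400| = 2.0400.

2.0 units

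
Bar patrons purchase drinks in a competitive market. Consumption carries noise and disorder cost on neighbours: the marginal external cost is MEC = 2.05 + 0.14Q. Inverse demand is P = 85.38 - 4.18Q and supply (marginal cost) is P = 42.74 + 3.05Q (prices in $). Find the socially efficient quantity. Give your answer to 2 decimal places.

Social marginal benefit = demand − MEC = 83.33 - 4.32Q.
Set SMB = MC: 83.33 - 4.32Q = 42.74 + 3.05Q → Q* = 5.5075.

Q* = 5.51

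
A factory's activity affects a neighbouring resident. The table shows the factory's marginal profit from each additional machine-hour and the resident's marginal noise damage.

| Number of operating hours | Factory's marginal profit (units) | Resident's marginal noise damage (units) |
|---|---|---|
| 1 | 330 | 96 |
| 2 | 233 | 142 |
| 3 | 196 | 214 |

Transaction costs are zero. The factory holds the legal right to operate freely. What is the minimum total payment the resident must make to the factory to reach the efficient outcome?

196

Left alone the factory would choose level 3 (marginal profit stays positive).
Efficient level: k* = 2 (marginal profit ≥ marginal noise damage through 2).
The resident must at least cover the factory's forgone profit from cutting 3→2: 196 = 196.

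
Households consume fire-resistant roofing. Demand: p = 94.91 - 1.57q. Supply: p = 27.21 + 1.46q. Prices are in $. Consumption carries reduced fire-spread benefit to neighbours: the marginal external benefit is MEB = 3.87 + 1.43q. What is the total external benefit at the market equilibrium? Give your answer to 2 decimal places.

Market equilibrium (private): 27.21 + 1.46q = 94.91 - 1.57q → q_m = 22.3432.
Total external benefit = ∫₀^{q_m} (3.87 + 1.43q) dq = 3.87×22.3432 + ½×1.43×22.3432² = 443.4095.

$443.41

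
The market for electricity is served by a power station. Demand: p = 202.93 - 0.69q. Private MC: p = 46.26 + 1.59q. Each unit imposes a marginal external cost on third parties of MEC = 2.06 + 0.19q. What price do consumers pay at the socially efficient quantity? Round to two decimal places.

Social marginal cost = private MC + MEC = 48.32 + 1.78q.
Set SMC = demand: 48.32 + 1.78q = 202.93 - 0.69q → q* = 62.5951.
Consumer price on the demand curve at q*: 202.93 − 0.69×62.5951 = 159.7394.

P = 159.74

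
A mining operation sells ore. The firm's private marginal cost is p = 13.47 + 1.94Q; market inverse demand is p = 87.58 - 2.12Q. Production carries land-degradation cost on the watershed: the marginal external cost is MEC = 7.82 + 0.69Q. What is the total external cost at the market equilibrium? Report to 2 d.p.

257.70

Market equilibrium (private): 13.47 + 1.94Q = 87.58 - 2.12Q → Q_m = 18.2537.
Total external cost = ∫₀^{Q_m} (7.82 + 0.69Q) dQ = 7.82×18.2537 + ½×0.69×18.2537² = 257.6971.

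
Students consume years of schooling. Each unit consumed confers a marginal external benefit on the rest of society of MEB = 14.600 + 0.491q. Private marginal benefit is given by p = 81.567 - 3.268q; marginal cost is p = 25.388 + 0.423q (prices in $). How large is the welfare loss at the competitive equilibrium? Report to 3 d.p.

DWL = $76.130

Market equilibrium (private): 25.388 + 0.423q = 81.567 - 3.268q → q_m = 15.2205.
Social marginal benefit = demand + MEB = 96.167 - 2.777q.
Set SMB = MC: 96.167 - 2.777q = 25.388 + 0.423q → q* = 22.1184.
The welfare-loss triangle has base |q_m − q*| and height MEB(q_m) (the vertical gap between SMB and MC is zero at q* and MEB at q_m).
DWL = ½ × 6.8979 × 22.0733 = 76.1297.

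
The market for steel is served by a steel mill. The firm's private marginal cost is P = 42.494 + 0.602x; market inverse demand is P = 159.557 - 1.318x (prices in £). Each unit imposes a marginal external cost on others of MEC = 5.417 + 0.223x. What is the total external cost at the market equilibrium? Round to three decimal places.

£744.764

Market equilibrium (private): 42.494 + 0.602x = 159.557 - 1.318x → x_m = 60.9703.
Total external cost = ∫₀^{x_m} (5.417 + 0.223x) dx = 5.417×60.9703 + ½×0.223×60.9703² = 744.7637.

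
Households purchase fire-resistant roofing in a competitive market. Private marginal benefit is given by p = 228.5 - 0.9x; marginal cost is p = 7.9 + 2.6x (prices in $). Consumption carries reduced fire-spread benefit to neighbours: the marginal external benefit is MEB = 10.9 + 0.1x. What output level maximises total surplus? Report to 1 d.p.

x* = 68.1

Social marginal benefit = demand + MEB = 239.4 - 0.8x.
Set SMB = MC: 239.4 - 0.8x = 7.9 + 2.6x → x* = 68.0882.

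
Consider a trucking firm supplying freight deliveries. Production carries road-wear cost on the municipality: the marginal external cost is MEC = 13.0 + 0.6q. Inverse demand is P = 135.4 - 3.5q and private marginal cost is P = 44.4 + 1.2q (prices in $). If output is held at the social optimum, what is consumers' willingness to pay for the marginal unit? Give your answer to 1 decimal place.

P = $83.9

Social marginal cost = private MC + MEC = 57.4 + 1.8q.
Set SMC = demand: 57.4 + 1.8q = 135.4 - 3.5q → q* = 14.7170.
Consumer price on the demand curve at q*: 135.4 − 3.5×14.7170 = 83.8905.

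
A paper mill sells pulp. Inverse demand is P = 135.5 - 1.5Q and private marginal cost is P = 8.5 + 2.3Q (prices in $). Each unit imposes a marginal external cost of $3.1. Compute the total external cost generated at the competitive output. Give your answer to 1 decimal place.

Market equilibrium (private): 8.5 + 2.3Q = 135.5 - 1.5Q → Q_m = 33.4211.
Total external cost = MEC × Q_m = 3.1 × 33.4211 = 103.6054.

$103.6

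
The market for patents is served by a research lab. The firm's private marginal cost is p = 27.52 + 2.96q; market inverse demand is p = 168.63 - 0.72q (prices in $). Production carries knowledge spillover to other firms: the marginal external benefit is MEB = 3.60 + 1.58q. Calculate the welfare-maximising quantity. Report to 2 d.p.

q* = 68.91

Social marginal cost = private MC − MEB = 23.92 + 1.38q.
Set SMC = demand: 23.92 + 1.38q = 168.63 - 0.72q → q* = 68.9095.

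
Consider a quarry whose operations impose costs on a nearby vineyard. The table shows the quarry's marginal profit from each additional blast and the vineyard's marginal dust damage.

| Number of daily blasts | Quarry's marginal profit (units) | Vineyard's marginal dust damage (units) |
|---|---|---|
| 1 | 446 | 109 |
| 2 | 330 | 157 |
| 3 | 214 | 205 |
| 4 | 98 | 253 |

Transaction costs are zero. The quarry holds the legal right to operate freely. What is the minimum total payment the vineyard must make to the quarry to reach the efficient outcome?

Left alone the quarry would choose level 4 (marginal profit stays positive).
Efficient level: k* = 3 (marginal profit ≥ marginal dust damage through 3).
The vineyard must at least cover the quarry's forgone profit from cutting 4→3: 98 = 98.

98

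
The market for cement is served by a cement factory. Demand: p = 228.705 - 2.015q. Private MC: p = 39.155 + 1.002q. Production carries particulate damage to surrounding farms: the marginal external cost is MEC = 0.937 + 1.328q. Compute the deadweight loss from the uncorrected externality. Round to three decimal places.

Market equilibrium (private): 39.155 + 1.002q = 228.705 - 2.015q → q_m = 62.8273.
Social marginal cost = private MC + MEC = 40.092 + 2.330q.
Set SMC = demand: 40.092 + 2.330q = 228.705 - 2.015q → q* = 43.4092.
Height of the DWL triangle at q_m is SMC(q_m) − demand(q_m) = MEC(q_m) = 84.3717.
DWL = ½ × 19.4181 × 84.3717 = 819.1691.

DWL = 819.169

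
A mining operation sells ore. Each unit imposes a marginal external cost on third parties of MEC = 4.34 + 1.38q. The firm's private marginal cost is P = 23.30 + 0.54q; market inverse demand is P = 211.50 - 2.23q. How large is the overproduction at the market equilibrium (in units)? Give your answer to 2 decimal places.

23.64 units

Market equilibrium (private): 23.30 + 0.54q = 211.50 - 2.23q → q_m = 67.9422.
Social marginal cost = private MC + MEC = 27.64 + 1.92q.
Set SMC = demand: 27.64 + 1.92q = 211.50 - 2.23q → q* = 44.3036.
Gap = |67.9422 − 44.3036| = 23.6386.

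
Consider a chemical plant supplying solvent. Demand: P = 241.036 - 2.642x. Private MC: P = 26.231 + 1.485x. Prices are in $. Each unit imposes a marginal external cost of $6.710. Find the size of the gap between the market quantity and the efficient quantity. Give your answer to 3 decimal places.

Market equilibrium (private): 26.231 + 1.485x = 241.036 - 2.642x → x_m = 52.0487.
Social marginal cost = private MC + MEC = 32.941 + 1.485x.
Set SMC = demand: 32.941 + 1.485x = 241.036 - 2.642x → x* = 50.4228.
Gap = |52.0487 − 50.4228| = 1.6259.

1.626 units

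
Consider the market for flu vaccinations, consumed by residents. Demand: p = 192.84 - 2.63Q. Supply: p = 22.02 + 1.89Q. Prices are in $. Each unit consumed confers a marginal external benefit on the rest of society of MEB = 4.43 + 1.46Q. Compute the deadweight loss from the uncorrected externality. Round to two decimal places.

Market equilibrium (private): 22.02 + 1.89Q = 192.84 - 2.63Q → Q_m = 37.7920.
Social marginal benefit = demand + MEB = 197.27 - 1.17Q.
Set SMB = MC: 197.27 - 1.17Q = 22.02 + 1.89Q → Q* = 57.2712.
Height of the DWL triangle at Q_m is SMB(Q_m) − MC(Q_m) = MEB(Q_m) = 59.6064.
DWL = ½ × 19.4792 × 59.6064 = 580.5425.

DWL = $580.54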